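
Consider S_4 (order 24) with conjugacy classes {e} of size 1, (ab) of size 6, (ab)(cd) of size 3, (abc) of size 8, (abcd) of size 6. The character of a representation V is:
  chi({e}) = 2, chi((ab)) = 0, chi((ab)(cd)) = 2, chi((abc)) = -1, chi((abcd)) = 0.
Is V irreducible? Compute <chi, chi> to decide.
Irreducible: <chi, chi> = 1.

<chi, chi> = (1/|G|) sum_C |C| * |chi(C)|^2 = (1/24)[1*|2|^2 + 6*|0|^2 + 3*|2|^2 + 8*|-1|^2 + 6*|0|^2]
  = (1/24)[(4) + (0) + (12) + (8) + (0)] = 24/24 = 1.
A character is irreducible iff <chi, chi> = 1, so this representation is irreducible.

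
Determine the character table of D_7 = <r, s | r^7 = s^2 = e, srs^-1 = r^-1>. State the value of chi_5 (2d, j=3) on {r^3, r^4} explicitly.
Conjugacy classes: {e} of size 1, {r^1, r^6} of size 2, {r^2, r^5} of size 2, {r^3, r^4} of size 2, {s, sr, ..., sr^6} of size 7.
Character table:
  irrep \ class              {e} (size 1)  {r^1, r^6} (size 2)  {r^2, r^5} (size 2)  {r^3, r^4} (size 2)  {s, sr, ..., sr^6} (size 7)
  chi_1 (triv)               1             1                    1                    1                    1                          
  chi_2 (sign: r->1, s->-1)  1             1                    1                    1                    -1                         
  chi_3 (2d, j=1)            2             2*cos(2*pi/7)        -2*cos(3*pi/7)       -2*cos(pi/7)         0                          
  chi_4 (2d, j=2)            2             -2*cos(3*pi/7)       -2*cos(pi/7)         2*cos(2*pi/7)        0                          
  chi_5 (2d, j=3)            2             -2*cos(pi/7)         2*cos(2*pi/7)        -2*cos(3*pi/7)       0                          

Spot check: chi_5 (2d, j=3) on {r^3, r^4} = -2*cos(3*pi/7).

Working: D_7 has order 2*7 = 14 with 5 conjugacy classes, hence 5 irreducibles. Sum of squared dims 1 + 1 + 4 + 4 + 4 = 14 = |G|. Linear characters come from the abelianisation; the 2-dimensional irreps have character r^k -> 2*cos(2*pi*j*k/7), reflections -> 0.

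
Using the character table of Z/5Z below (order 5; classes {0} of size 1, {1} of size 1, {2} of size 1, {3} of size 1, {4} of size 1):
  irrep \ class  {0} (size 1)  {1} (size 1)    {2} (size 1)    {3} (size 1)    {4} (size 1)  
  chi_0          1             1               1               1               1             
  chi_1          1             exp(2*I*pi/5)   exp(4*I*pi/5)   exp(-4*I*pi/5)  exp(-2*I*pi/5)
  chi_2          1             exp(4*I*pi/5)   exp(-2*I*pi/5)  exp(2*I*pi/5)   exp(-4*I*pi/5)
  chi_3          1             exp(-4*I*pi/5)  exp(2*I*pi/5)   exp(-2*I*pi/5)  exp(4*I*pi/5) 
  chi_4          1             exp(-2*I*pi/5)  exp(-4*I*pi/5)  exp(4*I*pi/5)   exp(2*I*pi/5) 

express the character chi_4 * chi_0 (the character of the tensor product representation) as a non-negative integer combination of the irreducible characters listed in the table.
chi_4 tensor chi_0 = chi_4 (all other irreducibles have multiplicity 0).

Solution. The character of a tensor product is the pointwise product (chi_4 * chi_0)(C) = chi_4(C) * chi_0(C):
  {0}: (1)*(1), {1}: (exp(-2*I*pi/5))*(1), {2}: (exp(-4*I*pi/5))*(1), {3}: (exp(4*I*pi/5))*(1), {4}: (exp(2*I*pi/5))*(1)
so (chi_4 * chi_0) takes values
  {0} -> 1, {1} -> exp(-2*I*pi/5), {2} -> exp(-4*I*pi/5), {3} -> exp(4*I*pi/5), {4} -> exp(2*I*pi/5).
Now take the inner product of this character with each irreducible chi from the table, <chi_4*chi_0, chi> = (1/5) sum_C |C| (chi_4*chi_0)(C) conj(chi(C)):
  <chi_4*chi_0, chi_0> = (1/5)[1*(1)*conj(1) + 1*(exp(-2*I*pi/5))*conj(1) + 1*(exp(-4*I*pi/5))*conj(1) + 1*(exp(4*I*pi/5))*conj(1) + 1*(exp(2*I*pi/5))*conj(1)]
      = (1/5)[(1) + (exp(-2*I*pi/5)) + (exp(-4*I*pi/5)) + (exp(4*I*pi/5)) + (exp(2*I*pi/5))] = 0/5 = 0
  <chi_4*chi_0, chi_1> = (1/5)[1*(1)*conj(1) + 1*(exp(-2*I*pi/5))*conj(exp(2*I*pi/5)) + 1*(exp(-4*I*pi/5))*conj(exp(4*I*pi/5)) + 1*(exp(4*I*pi/5))*conj(exp(-4*I*pi/5)) + 1*(exp(2*I*pi/5))*conj(exp(-2*I*pi/5))]
      = (1/5)[(1) + (exp(-4*I*pi/5)) + (exp(2*I*pi/5)) + (exp(-2*I*pi/5)) + (exp(4*I*pi/5))] = 0/5 = 0
  <chi_4*chi_0, chi_2> = (1/5)[1*(1)*conj(1) + 1*(exp(-2*I*pi/5))*conj(exp(4*I*pi/5)) + 1*(exp(-4*I*pi/5))*conj(exp(-2*I*pi/5)) + 1*(exp(4*I*pi/5))*conj(exp(2*I*pi/5)) + 1*(exp(2*I*pi/5))*conj(exp(-4*I*pi/5))]
      = (1/5)[(1) + (exp(4*I*pi/5)) + (exp(-2*I*pi/5)) + (exp(2*I*pi/5)) + (exp(-4*I*pi/5))] = 0/5 = 0
  <chi_4*chi_0, chi_3> = (1/5)[1*(1)*conj(1) + 1*(exp(-2*I*pi/5))*conj(exp(-4*I*pi/5)) + 1*(exp(-4*I*pi/5))*conj(exp(2*I*pi/5)) + 1*(exp(4*I*pi/5))*conj(exp(-2*I*pi/5)) + 1*(exp(2*I*pi/5))*conj(exp(4*I*pi/5))]
      = (1/5)[(1) + (exp(2*I*pi/5)) + (exp(4*I*pi/5)) + (exp(-4*I*pi/5)) + (exp(-2*I*pi/5))] = 0/5 = 0
  <chi_4*chi_0, chi_4> = (1/5)[1*(1)*conj(1) + 1*(exp(-2*I*pi/5))*conj(exp(-2*I*pi/5)) + 1*(exp(-4*I*pi/5))*conj(exp(-4*I*pi/5)) + 1*(exp(4*I*pi/5))*conj(exp(4*I*pi/5)) + 1*(exp(2*I*pi/5))*conj(exp(2*I*pi/5))]
      = (1/5)[(1) + (1) + (1) + (1) + (1)] = 5/5 = 1
(Exp terms are combined using exp(i*s)*conj(exp(i*t)) = exp(i*(s-t)), and sums of them are collapsed using the identity that for every m > 1 the m distinct m-th roots of unity sum to 0, e.g. 1 + exp(2*I*pi/3) + exp(-2*I*pi/3) = 0.)
Hence the multiplicities are chi_4: 1. Dimension check: dim(chi_4)*dim(chi_0) = 1*1 = 1 and sum (mult * dim) = 1*1 = 1.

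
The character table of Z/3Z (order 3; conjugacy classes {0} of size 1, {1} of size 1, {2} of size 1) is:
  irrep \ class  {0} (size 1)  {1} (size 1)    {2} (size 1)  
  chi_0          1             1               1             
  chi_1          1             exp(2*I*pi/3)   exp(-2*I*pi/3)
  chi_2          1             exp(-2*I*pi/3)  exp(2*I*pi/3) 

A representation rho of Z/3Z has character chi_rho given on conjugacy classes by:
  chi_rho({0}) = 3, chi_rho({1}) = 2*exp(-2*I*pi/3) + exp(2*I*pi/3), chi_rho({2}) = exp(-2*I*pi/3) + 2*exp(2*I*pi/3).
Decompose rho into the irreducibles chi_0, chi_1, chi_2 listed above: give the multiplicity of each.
Multiplicities: chi_0: 0, chi_1: 1, chi_2: 2.

Why: Use <chi_rho, chi> = (1/|G|) sum_C |C| * chi_rho(C) * conj(chi(C)) with |G| = 3 for each irreducible chi in the table:
  <chi_rho, chi_0> = (1/3)[1*(3)*conj(1) + 1*(2*exp(-2*I*pi/3) + exp(2*I*pi/3))*conj(1) + 1*(exp(-2*I*pi/3) + 2*exp(2*I*pi/3))*conj(1)]
      = (1/3)[(3) + (2*exp(-2*I*pi/3) + exp(2*I*pi/3)) + (exp(-2*I*pi/3) + 2*exp(2*I*pi/3))] = 0/3 = 0
  <chi_rho, chi_1> = (1/3)[1*(3)*conj(1) + 1*(2*exp(-2*I*pi/3) + exp(2*I*pi/3))*conj(exp(2*I*pi/3)) + 1*(exp(-2*I*pi/3) + 2*exp(2*I*pi/3))*conj(exp(-2*I*pi/3))]
      = (1/3)[(3) + (1 + 2*exp(2*I*pi/3)) + (1 + 2*exp(-2*I*pi/3))] = 3/3 = 1
  <chi_rho, chi_2> = (1/3)[1*(3)*conj(1) + 1*(2*exp(-2*I*pi/3) + exp(2*I*pi/3))*conj(exp(-2*I*pi/3)) + 1*(exp(-2*I*pi/3) + 2*exp(2*I*pi/3))*conj(exp(2*I*pi/3))]
      = (1/3)[(3) + (2 + exp(-2*I*pi/3)) + (2 + exp(2*I*pi/3))] = 6/3 = 2
(Exp terms are combined using exp(i*s)*conj(exp(i*t)) = exp(i*(s-t)), and sums of them are collapsed using the identity that for every m > 1 the m distinct m-th roots of unity sum to 0, e.g. 1 + exp(2*I*pi/3) + exp(-2*I*pi/3) = 0.)
Dimension check: dim(rho) = sum (mult * dim) = 0*1 + 1*1 + 2*1 = 3 = chi_rho(e) = 3.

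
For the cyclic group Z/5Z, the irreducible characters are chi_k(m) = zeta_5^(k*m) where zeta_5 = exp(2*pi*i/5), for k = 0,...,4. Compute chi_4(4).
chi_4(4) = zeta_5^16 = exp(2*I*pi/5)

Details: chi_4(4) = zeta_5^(4*4) = zeta_5^16. Since zeta_5^5 = 1, this equals zeta_5^1 = exp(2*pi*i*1/5) = exp(2*I*pi/5).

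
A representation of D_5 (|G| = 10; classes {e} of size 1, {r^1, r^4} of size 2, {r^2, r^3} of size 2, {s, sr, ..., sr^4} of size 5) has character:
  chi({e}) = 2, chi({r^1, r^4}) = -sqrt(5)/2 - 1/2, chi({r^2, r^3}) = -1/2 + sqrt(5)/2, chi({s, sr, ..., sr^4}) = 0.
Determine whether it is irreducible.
Irreducible: <chi, chi> = 1.

Details: <chi, chi> = (1/|G|) sum_C |C| * |chi(C)|^2 = (1/10)[1*|2|^2 + 2*|-sqrt(5)/2 - 1/2|^2 + 2*|-1/2 + sqrt(5)/2|^2 + 5*|0|^2]
  = (1/10)[(4) + (sqrt(5) + 3) + (3 - sqrt(5)) + (0)] = 10/10 = 1.
A character is irreducible iff <chi, chi> = 1, so this representation is irreducible.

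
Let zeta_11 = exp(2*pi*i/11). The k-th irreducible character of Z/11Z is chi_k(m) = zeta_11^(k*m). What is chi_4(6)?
chi_4(6) = zeta_11^24 = exp(4*I*pi/11)

Why: chi_4(6) = zeta_11^(4*6) = zeta_11^24. Since zeta_11^11 = 1, this equals zeta_11^2 = exp(2*pi*i*2/11) = exp(4*I*pi/11).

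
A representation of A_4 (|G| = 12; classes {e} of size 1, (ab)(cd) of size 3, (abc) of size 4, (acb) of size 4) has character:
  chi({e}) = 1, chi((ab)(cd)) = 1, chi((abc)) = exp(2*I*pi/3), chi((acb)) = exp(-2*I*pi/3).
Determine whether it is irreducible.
Irreducible: <chi, chi> = 1.

Details: <chi, chi> = (1/|G|) sum_C |C| * |chi(C)|^2 = (1/12)[1*|1|^2 + 3*|1|^2 + 4*|exp(2*I*pi/3)|^2 + 4*|exp(-2*I*pi/3)|^2]
  = (1/12)[(1) + (3) + (4) + (4)] = 12/12 = 1.
(Exp terms are combined using exp(i*s)*conj(exp(i*t)) = exp(i*(s-t)), and sums of them are collapsed using the identity that for every m > 1 the m distinct m-th roots of unity sum to 0, e.g. 1 + exp(2*I*pi/3) + exp(-2*I*pi/3) = 0.)
A character is irreducible iff <chi, chi> = 1, so this representation is irreducible.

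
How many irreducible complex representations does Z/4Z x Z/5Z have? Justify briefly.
20

Reasoning: The number of irreducible complex representations of a finite group equals its number of conjugacy classes. Z/4Z x Z/5Z is abelian of order 20, so every element is its own conjugacy class: 20 classes, so Z/4Z x Z/5Z (order 20) has exactly 20 irreducible complex representations.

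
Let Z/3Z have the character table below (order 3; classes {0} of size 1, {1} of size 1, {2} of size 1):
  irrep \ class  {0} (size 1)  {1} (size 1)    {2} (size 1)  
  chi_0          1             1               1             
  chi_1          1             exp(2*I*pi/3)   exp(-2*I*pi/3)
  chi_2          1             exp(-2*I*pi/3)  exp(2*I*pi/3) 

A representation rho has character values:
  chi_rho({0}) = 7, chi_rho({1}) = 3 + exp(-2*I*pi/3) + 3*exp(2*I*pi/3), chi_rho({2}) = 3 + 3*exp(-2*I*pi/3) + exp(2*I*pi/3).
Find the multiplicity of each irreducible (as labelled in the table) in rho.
Multiplicities: chi_0: 3, chi_1: 3, chi_2: 1.

Reasoning: Use <chi_rho, chi> = (1/|G|) sum_C |C| * chi_rho(C) * conj(chi(C)) with |G| = 3 for each irreducible chi in the table:
  <chi_rho, chi_0> = (1/3)[1*(7)*conj(1) + 1*(3 + exp(-2*I*pi/3) + 3*exp(2*I*pi/3))*conj(1) + 1*(3 + 3*exp(-2*I*pi/3) + exp(2*I*pi/3))*conj(1)]
      = (1/3)[(7) + (3 + exp(-2*I*pi/3) + 3*exp(2*I*pi/3)) + (3 + 3*exp(-2*I*pi/3) + exp(2*I*pi/3))] = 9/3 = 3
  <chi_rho, chi_1> = (1/3)[1*(7)*conj(1) + 1*(3 + exp(-2*I*pi/3) + 3*exp(2*I*pi/3))*conj(exp(2*I*pi/3)) + 1*(3 + 3*exp(-2*I*pi/3) + exp(2*I*pi/3))*conj(exp(-2*I*pi/3))]
      = (1/3)[(7) + (3 + 3*exp(-2*I*pi/3) + exp(2*I*pi/3)) + (3 + exp(-2*I*pi/3) + 3*exp(2*I*pi/3))] = 9/3 = 3
  <chi_rho, chi_2> = (1/3)[1*(7)*conj(1) + 1*(3 + exp(-2*I*pi/3) + 3*exp(2*I*pi/3))*conj(exp(-2*I*pi/3)) + 1*(3 + 3*exp(-2*I*pi/3) + exp(2*I*pi/3))*conj(exp(2*I*pi/3))]
      = (1/3)[(7) + (-2) + (-2)] = 3/3 = 1
(Exp terms are combined using exp(i*s)*conj(exp(i*t)) = exp(i*(s-t)), and sums of them are collapsed using the identity that for every m > 1 the m distinct m-th roots of unity sum to 0, e.g. 1 + exp(2*I*pi/3) + exp(-2*I*pi/3) = 0.)
Dimension check: dim(rho) = sum (mult * dim) = 3*1 + 3*1 + 1*1 = 7 = chi_rho(e) = 7.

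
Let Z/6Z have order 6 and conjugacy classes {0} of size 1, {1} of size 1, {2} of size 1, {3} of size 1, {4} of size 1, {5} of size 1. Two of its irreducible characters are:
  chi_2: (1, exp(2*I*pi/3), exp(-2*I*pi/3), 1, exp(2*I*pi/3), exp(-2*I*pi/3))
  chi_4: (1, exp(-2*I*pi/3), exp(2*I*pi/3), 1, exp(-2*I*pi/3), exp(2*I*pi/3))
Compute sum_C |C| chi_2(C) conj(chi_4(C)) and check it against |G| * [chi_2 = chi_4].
Sum = 0; so <chi_2, chi_4> = 0 (distinct irreducibles are orthogonal).

Proof sketch: Compute term by term over conjugacy classes (|C| * chi_2(C) * conj(chi_4(C))):
  1*(1)*conj(1) + 1*(exp(2*I*pi/3))*conj(exp(-2*I*pi/3)) + 1*(exp(-2*I*pi/3))*conj(exp(2*I*pi/3)) + 1*(1)*conj(1) + 1*(exp(2*I*pi/3))*conj(exp(-2*I*pi/3)) + 1*(exp(-2*I*pi/3))*conj(exp(2*I*pi/3))
  = (1) + (exp(-2*I*pi/3)) + (exp(2*I*pi/3)) + (1) + (exp(-2*I*pi/3)) + (exp(2*I*pi/3))
  = 0.
(Exp terms are combined using exp(i*s)*conj(exp(i*t)) = exp(i*(s-t)), and sums of them are collapsed using the identity that for every m > 1 the m distinct m-th roots of unity sum to 0, e.g. 1 + exp(2*I*pi/3) + exp(-2*I*pi/3) = 0.)
Dividing by |G| = 6 gives 0/6 = 0, matching the row-orthogonality relation <chi_2, chi_4> = [chi_2 = chi_4].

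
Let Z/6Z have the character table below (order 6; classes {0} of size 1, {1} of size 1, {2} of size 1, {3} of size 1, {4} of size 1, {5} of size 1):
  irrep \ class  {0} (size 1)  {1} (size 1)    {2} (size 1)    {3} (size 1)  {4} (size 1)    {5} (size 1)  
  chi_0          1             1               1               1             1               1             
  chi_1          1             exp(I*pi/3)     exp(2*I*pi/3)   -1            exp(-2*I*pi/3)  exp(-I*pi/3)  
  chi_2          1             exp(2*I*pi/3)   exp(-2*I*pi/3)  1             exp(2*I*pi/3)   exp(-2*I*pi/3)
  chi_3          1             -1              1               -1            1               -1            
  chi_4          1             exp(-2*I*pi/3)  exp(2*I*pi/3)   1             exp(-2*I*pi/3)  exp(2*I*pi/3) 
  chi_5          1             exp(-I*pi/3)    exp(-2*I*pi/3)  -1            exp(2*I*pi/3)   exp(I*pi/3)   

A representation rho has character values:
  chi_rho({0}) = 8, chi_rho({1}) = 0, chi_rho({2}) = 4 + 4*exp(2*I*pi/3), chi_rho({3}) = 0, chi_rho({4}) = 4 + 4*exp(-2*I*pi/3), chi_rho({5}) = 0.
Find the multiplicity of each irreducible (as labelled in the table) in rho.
Multiplicities: chi_0: 2, chi_1: 2, chi_2: 0, chi_3: 2, chi_4: 2, chi_5: 0.

Derivation: Use <chi_rho, chi> = (1/|G|) sum_C |C| * chi_rho(C) * conj(chi(C)) with |G| = 6 for each irreducible chi in the table:
  <chi_rho, chi_0> = (1/6)[1*(8)*conj(1) + 1*(0)*conj(1) + 1*(4 + 4*exp(2*I*pi/3))*conj(1) + 1*(0)*conj(1) + 1*(4 + 4*exp(-2*I*pi/3))*conj(1) + 1*(0)*conj(1)]
      = (1/6)[(8) + (0) + (4 + 4*exp(2*I*pi/3)) + (0) + (4 + 4*exp(-2*I*pi/3)) + (0)] = 12/6 = 2
  <chi_rho, chi_1> = (1/6)[1*(8)*conj(1) + 1*(0)*conj(exp(I*pi/3)) + 1*(4 + 4*exp(2*I*pi/3))*conj(exp(2*I*pi/3)) + 1*(0)*conj(-1) + 1*(4 + 4*exp(-2*I*pi/3))*conj(exp(-2*I*pi/3)) + 1*(0)*conj(exp(-I*pi/3))]
      = (1/6)[(8) + (0) + (4 + 4*exp(-2*I*pi/3)) + (0) + (4 + 4*exp(2*I*pi/3)) + (0)] = 12/6 = 2
  <chi_rho, chi_2> = (1/6)[1*(8)*conj(1) + 1*(0)*conj(exp(2*I*pi/3)) + 1*(4 + 4*exp(2*I*pi/3))*conj(exp(-2*I*pi/3)) + 1*(0)*conj(1) + 1*(4 + 4*exp(-2*I*pi/3))*conj(exp(2*I*pi/3)) + 1*(0)*conj(exp(-2*I*pi/3))]
      = (1/6)[(8) + (0) + (-4) + (0) + (-4) + (0)] = 0/6 = 0
  <chi_rho, chi_3> = (1/6)[1*(8)*conj(1) + 1*(0)*conj(-1) + 1*(4 + 4*exp(2*I*pi/3))*conj(1) + 1*(0)*conj(-1) + 1*(4 + 4*exp(-2*I*pi/3))*conj(1) + 1*(0)*conj(-1)]
      = (1/6)[(8) + (0) + (4 + 4*exp(2*I*pi/3)) + (0) + (4 + 4*exp(-2*I*pi/3)) + (0)] = 12/6 = 2
  <chi_rho, chi_4> = (1/6)[1*(8)*conj(1) + 1*(0)*conj(exp(-2*I*pi/3)) + 1*(4 + 4*exp(2*I*pi/3))*conj(exp(2*I*pi/3)) + 1*(0)*conj(1) + 1*(4 + 4*exp(-2*I*pi/3))*conj(exp(-2*I*pi/3)) + 1*(0)*conj(exp(2*I*pi/3))]
      = (1/6)[(8) + (0) + (4 + 4*exp(-2*I*pi/3)) + (0) + (4 + 4*exp(2*I*pi/3)) + (0)] = 12/6 = 2
  <chi_rho, chi_5> = (1/6)[1*(8)*conj(1) + 1*(0)*conj(exp(-I*pi/3)) + 1*(4 + 4*exp(2*I*pi/3))*conj(exp(-2*I*pi/3)) + 1*(0)*conj(-1) + 1*(4 + 4*exp(-2*I*pi/3))*conj(exp(2*I*pi/3)) + 1*(0)*conj(exp(I*pi/3))]
      = (1/6)[(8) + (0) + (-4) + (0) + (-4) + (0)] = 0/6 = 0
(Exp terms are combined using exp(i*s)*conj(exp(i*t)) = exp(i*(s-t)), and sums of them are collapsed using the identity that for every m > 1 the m distinct m-th roots of unity sum to 0, e.g. 1 + exp(2*I*pi/3) + exp(-2*I*pi/3) = 0.)
Dimension check: dim(rho) = sum (mult * dim) = 2*1 + 2*1 + 0*1 + 2*1 + 2*1 + 0*1 = 8 = chi_rho(e) = 8.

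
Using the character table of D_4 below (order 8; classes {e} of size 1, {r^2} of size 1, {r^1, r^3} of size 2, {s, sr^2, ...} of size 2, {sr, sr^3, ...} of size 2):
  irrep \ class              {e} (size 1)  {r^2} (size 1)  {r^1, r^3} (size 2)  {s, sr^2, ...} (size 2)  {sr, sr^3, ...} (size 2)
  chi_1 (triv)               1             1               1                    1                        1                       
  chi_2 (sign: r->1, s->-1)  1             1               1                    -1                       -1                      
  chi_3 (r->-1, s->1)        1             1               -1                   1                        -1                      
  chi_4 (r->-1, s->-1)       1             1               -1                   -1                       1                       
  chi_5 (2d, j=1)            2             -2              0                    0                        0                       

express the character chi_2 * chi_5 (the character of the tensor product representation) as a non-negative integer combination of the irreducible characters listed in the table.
chi_2 tensor chi_5 = chi_5 (all other irreducibles have multiplicity 0).

Working: The character of a tensor product is the pointwise product (chi_2 * chi_5)(C) = chi_2(C) * chi_5(C):
  {e}: (1)*(2), {r^2}: (1)*(-2), {r^1, r^3}: (1)*(0), {s, sr^2, ...}: (-1)*(0), {sr, sr^3, ...}: (-1)*(0)
so (chi_2 * chi_5) takes values
  {e} -> 2, {r^2} -> -2, {r^1, r^3} -> 0, {s, sr^2, ...} -> 0, {sr, sr^3, ...} -> 0.
Now take the inner product of this character with each irreducible chi from the table, <chi_2*chi_5, chi> = (1/8) sum_C |C| (chi_2*chi_5)(C) conj(chi(C)):
  <chi_2*chi_5, chi_1> = (1/8)[1*(2)*conj(1) + 1*(-2)*conj(1) + 2*(0)*conj(1) + 2*(0)*conj(1) + 2*(0)*conj(1)]
      = (1/8)[(2) + (-2) + (0) + (0) + (0)] = 0/8 = 0
  <chi_2*chi_5, chi_2> = (1/8)[1*(2)*conj(1) + 1*(-2)*conj(1) + 2*(0)*conj(1) + 2*(0)*conj(-1) + 2*(0)*conj(-1)]
      = (1/8)[(2) + (-2) + (0) + (0) + (0)] = 0/8 = 0
  <chi_2*chi_5, chi_3> = (1/8)[1*(2)*conj(1) + 1*(-2)*conj(1) + 2*(0)*conj(-1) + 2*(0)*conj(1) + 2*(0)*conj(-1)]
      = (1/8)[(2) + (-2) + (0) + (0) + (0)] = 0/8 = 0
  <chi_2*chi_5, chi_4> = (1/8)[1*(2)*conj(1) + 1*(-2)*conj(1) + 2*(0)*conj(-1) + 2*(0)*conj(-1) + 2*(0)*conj(1)]
      = (1/8)[(2) + (-2) + (0) + (0) + (0)] = 0/8 = 0
  <chi_2*chi_5, chi_5> = (1/8)[1*(2)*conj(2) + 1*(-2)*conj(-2) + 2*(0)*conj(0) + 2*(0)*conj(0) + 2*(0)*conj(0)]
      = (1/8)[(4) + (4) + (0) + (0) + (0)] = 8/8 = 1
Hence the multiplicities are chi_5: 1. Dimension check: dim(chi_2)*dim(chi_5) = 1*2 = 2 and sum (mult * dim) = 1*2 = 2.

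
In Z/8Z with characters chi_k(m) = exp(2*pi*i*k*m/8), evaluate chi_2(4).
chi_2(4) = zeta_8^8 = 1

Derivation: chi_2(4) = zeta_8^(2*4) = zeta_8^8. Since zeta_8^8 = 1, this equals zeta_8^0 = exp(2*pi*i*0/8) = 1.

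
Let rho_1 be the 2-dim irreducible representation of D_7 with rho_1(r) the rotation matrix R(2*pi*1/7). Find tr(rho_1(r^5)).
chi_{rho_1}(r^5) = 2*cos(2*pi*1*5/7) = -2*cos(3*pi/7)

Explanation: rho_1(r^5) is rotation by angle 2*pi*1*5/7, whose trace is 2*cos(2*pi*1*5/7) = -2*cos(3*pi/7).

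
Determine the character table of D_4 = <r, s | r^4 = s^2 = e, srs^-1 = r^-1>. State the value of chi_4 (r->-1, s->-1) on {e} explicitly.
Conjugacy classes: {e} of size 1, {r^2} of size 1, {r^1, r^3} of size 2, {s, sr^2, ...} of size 2, {sr, sr^3, ...} of size 2.
Character table:
  irrep \ class              {e} (size 1)  {r^2} (size 1)  {r^1, r^3} (size 2)  {s, sr^2, ...} (size 2)  {sr, sr^3, ...} (size 2)
  chi_1 (triv)               1             1               1                    1                        1                       
  chi_2 (sign: r->1, s->-1)  1             1               1                    -1                       -1                      
  chi_3 (r->-1, s->1)        1             1               -1                   1                        -1                      
  chi_4 (r->-1, s->-1)       1             1               -1                   -1                       1                       
  chi_5 (2d, j=1)            2             -2              0                    0                        0                       

Spot check: chi_4 (r->-1, s->-1) on {e} = 1.

Why: D_4 has order 2*4 = 8 with 5 conjugacy classes, hence 5 irreducibles. Sum of squared dims 1 + 1 + 1 + 1 + 4 = 8 = |G|. Linear characters come from the abelianisation; the 2-dimensional irreps have character r^k -> 2*cos(2*pi*j*k/4), reflections -> 0.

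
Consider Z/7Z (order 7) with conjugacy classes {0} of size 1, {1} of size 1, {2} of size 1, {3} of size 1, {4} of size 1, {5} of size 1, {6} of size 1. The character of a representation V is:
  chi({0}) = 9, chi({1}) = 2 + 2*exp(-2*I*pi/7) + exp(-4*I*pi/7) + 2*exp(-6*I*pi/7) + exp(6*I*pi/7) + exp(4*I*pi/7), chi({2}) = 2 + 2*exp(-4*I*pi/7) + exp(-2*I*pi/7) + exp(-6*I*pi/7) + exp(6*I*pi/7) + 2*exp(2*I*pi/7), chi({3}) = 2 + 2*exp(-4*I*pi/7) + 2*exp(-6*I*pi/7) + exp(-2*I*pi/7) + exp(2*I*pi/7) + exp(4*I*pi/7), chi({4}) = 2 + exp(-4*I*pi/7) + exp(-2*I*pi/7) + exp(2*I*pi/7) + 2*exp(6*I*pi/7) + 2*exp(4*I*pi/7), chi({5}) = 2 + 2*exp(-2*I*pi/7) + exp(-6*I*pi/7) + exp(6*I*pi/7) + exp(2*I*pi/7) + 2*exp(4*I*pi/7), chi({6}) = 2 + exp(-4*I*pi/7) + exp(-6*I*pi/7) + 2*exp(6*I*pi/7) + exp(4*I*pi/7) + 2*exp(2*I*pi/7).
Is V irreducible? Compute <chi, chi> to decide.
Not irreducible (reducible): <chi, chi> = 15 > 1.

<chi, chi> = (1/|G|) sum_C |C| * |chi(C)|^2 = (1/7)[1*|9|^2 + 1*|2 + 2*exp(-2*I*pi/7) + exp(-4*I*pi/7) + 2*exp(-6*I*pi/7) + exp(6*I*pi/7) + exp(4*I*pi/7)|^2 + 1*|2 + 2*exp(-4*I*pi/7) + exp(-2*I*pi/7) + exp(-6*I*pi/7) + exp(6*I*pi/7) + 2*exp(2*I*pi/7)|^2 + 1*|2 + 2*exp(-4*I*pi/7) + 2*exp(-6*I*pi/7) + exp(-2*I*pi/7) + exp(2*I*pi/7) + exp(4*I*pi/7)|^2 + 1*|2 + exp(-4*I*pi/7) + exp(-2*I*pi/7) + exp(2*I*pi/7) + 2*exp(6*I*pi/7) + 2*exp(4*I*pi/7)|^2 + 1*|2 + 2*exp(-2*I*pi/7) + exp(-6*I*pi/7) + exp(6*I*pi/7) + exp(2*I*pi/7) + 2*exp(4*I*pi/7)|^2 + 1*|2 + exp(-4*I*pi/7) + exp(-6*I*pi/7) + 2*exp(6*I*pi/7) + exp(4*I*pi/7) + 2*exp(2*I*pi/7)|^2]
  = (1/7)[(81) + (4) + (4) + (4) + (4) + (4) + (4)] = 105/7 = 15.
(Exp terms are combined using exp(i*s)*conj(exp(i*t)) = exp(i*(s-t)), and sums of them are collapsed using the identity that for every m > 1 the m distinct m-th roots of unity sum to 0, e.g. 1 + exp(2*I*pi/3) + exp(-2*I*pi/3) = 0.)
A character is irreducible iff <chi, chi> = 1, so this representation is reducible.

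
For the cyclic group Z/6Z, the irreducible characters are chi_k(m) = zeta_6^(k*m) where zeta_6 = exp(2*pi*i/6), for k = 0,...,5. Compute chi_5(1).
chi_5(1) = zeta_6^5 = exp(-I*pi/3)

Argument: chi_5(1) = zeta_6^(5*1) = zeta_6^5. Since zeta_6^6 = 1, this equals zeta_6^5 = exp(2*pi*i*5/6) = exp(-I*pi/3).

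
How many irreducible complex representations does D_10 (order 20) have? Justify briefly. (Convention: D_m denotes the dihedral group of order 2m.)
8

Details: The number of irreducible complex representations of a finite group equals its number of conjugacy classes. D_10 has 8 conjugacy classes (n/2 + 3 for n even), so D_10 (order 20) has exactly 8 irreducible complex representations.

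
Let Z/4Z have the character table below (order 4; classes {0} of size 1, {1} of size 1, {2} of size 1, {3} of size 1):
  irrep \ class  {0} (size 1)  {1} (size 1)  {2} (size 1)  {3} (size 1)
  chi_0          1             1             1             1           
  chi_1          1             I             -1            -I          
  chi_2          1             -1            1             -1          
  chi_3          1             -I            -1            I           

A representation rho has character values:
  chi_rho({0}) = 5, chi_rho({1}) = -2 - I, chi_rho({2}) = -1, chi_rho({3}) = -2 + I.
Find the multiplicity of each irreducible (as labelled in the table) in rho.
Multiplicities: chi_0: 0, chi_1: 1, chi_2: 2, chi_3: 2.

Derivation: Use <chi_rho, chi> = (1/|G|) sum_C |C| * chi_rho(C) * conj(chi(C)) with |G| = 4 for each irreducible chi in the table:
  <chi_rho, chi_0> = (1/4)[1*(5)*conj(1) + 1*(-2 - I)*conj(1) + 1*(-1)*conj(1) + 1*(-2 + I)*conj(1)]
      = (1/4)[(5) + (-2 - I) + (-1) + (-2 + I)] = 0/4 = 0
  <chi_rho, chi_1> = (1/4)[1*(5)*conj(1) + 1*(-2 - I)*conj(I) + 1*(-1)*conj(-1) + 1*(-2 + I)*conj(-I)]
      = (1/4)[(5) + (-1 + 2*I) + (1) + (-1 - 2*I)] = 4/4 = 1
  <chi_rho, chi_2> = (1/4)[1*(5)*conj(1) + 1*(-2 - I)*conj(-1) + 1*(-1)*conj(1) + 1*(-2 + I)*conj(-1)]
      = (1/4)[(5) + (2 + I) + (-1) + (2 - I)] = 8/4 = 2
  <chi_rho, chi_3> = (1/4)[1*(5)*conj(1) + 1*(-2 - I)*conj(-I) + 1*(-1)*conj(-1) + 1*(-2 + I)*conj(I)]
      = (1/4)[(5) + (1 - 2*I) + (1) + (1 + 2*I)] = 8/4 = 2
(Exp terms are combined using exp(i*s)*conj(exp(i*t)) = exp(i*(s-t)), and sums of them are collapsed using the identity that for every m > 1 the m distinct m-th roots of unity sum to 0, e.g. 1 + exp(2*I*pi/3) + exp(-2*I*pi/3) = 0.)
Dimension check: dim(rho) = sum (mult * dim) = 0*1 + 1*1 + 2*1 + 2*1 = 5 = chi_rho(e) = 5.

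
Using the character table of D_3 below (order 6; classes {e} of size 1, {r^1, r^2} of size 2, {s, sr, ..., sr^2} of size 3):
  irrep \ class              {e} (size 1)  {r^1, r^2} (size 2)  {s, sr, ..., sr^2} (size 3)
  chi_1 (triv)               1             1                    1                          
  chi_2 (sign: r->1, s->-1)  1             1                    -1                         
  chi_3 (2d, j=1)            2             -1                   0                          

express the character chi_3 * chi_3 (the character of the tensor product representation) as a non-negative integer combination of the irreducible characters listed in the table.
chi_3 tensor chi_3 = chi_1 + chi_2 + chi_3 (all other irreducibles have multiplicity 0).

Reasoning: The character of a tensor product is the pointwise product (chi_3 * chi_3)(C) = chi_3(C) * chi_3(C):
  {e}: (2)*(2), {r^1, r^2}: (-1)*(-1), {s, sr, ..., sr^2}: (0)*(0)
so (chi_3 * chi_3) takes values
  {e} -> 4, {r^1, r^2} -> 1, {s, sr, ..., sr^2} -> 0.
Now take the inner product of this character with each irreducible chi from the table, <chi_3*chi_3, chi> = (1/6) sum_C |C| (chi_3*chi_3)(C) conj(chi(C)):
  <chi_3*chi_3, chi_1> = (1/6)[1*(4)*conj(1) + 2*(1)*conj(1) + 3*(0)*conj(1)]
      = (1/6)[(4) + (2) + (0)] = 6/6 = 1
  <chi_3*chi_3, chi_2> = (1/6)[1*(4)*conj(1) + 2*(1)*conj(1) + 3*(0)*conj(-1)]
      = (1/6)[(4) + (2) + (0)] = 6/6 = 1
  <chi_3*chi_3, chi_3> = (1/6)[1*(4)*conj(2) + 2*(1)*conj(-1) + 3*(0)*conj(0)]
      = (1/6)[(8) + (-2) + (0)] = 6/6 = 1
Hence the multiplicities are chi_1: 1, chi_2: 1, chi_3: 1. Dimension check: dim(chi_3)*dim(chi_3) = 2*2 = 4 and sum (mult * dim) = 1*1 + 1*1 + 1*2 = 4.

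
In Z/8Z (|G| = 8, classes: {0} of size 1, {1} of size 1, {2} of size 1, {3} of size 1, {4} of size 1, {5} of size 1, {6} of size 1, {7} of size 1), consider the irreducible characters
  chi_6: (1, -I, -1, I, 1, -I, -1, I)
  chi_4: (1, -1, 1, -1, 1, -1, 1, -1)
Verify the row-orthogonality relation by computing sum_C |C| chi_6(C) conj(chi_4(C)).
Sum = 0; so <chi_6, chi_4> = 0 (distinct irreducibles are orthogonal).

Why: Compute term by term over conjugacy classes (|C| * chi_6(C) * conj(chi_4(C))):
  1*(1)*conj(1) + 1*(-I)*conj(-1) + 1*(-1)*conj(1) + 1*(I)*conj(-1) + 1*(1)*conj(1) + 1*(-I)*conj(-1) + 1*(-1)*conj(1) + 1*(I)*conj(-1)
  = (1) + (I) + (-1) + (-I) + (1) + (I) + (-1) + (-I)
  = 0.
(Exp terms are combined using exp(i*s)*conj(exp(i*t)) = exp(i*(s-t)), and sums of them are collapsed using the identity that for every m > 1 the m distinct m-th roots of unity sum to 0, e.g. 1 + exp(2*I*pi/3) + exp(-2*I*pi/3) = 0.)
Dividing by |G| = 8 gives 0/8 = 0, matching the row-orthogonality relation <chi_6, chi_4> = [chi_6 = chi_4].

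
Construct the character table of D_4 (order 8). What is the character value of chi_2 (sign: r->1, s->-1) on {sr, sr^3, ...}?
Conjugacy classes: {e} of size 1, {r^2} of size 1, {r^1, r^3} of size 2, {s, sr^2, ...} of size 2, {sr, sr^3, ...} of size 2.
Character table:
  irrep \ class              {e} (size 1)  {r^2} (size 1)  {r^1, r^3} (size 2)  {s, sr^2, ...} (size 2)  {sr, sr^3, ...} (size 2)
  chi_1 (triv)               1             1               1                    1                        1                       
  chi_2 (sign: r->1, s->-1)  1             1               1                    -1                       -1                      
  chi_3 (r->-1, s->1)        1             1               -1                   1                        -1                      
  chi_4 (r->-1, s->-1)       1             1               -1                   -1                       1                       
  chi_5 (2d, j=1)            2             -2              0                    0                        0                       

Spot check: chi_2 (sign: r->1, s->-1) on {sr, sr^3, ...} = -1.

Derivation: D_4 has order 2*4 = 8 with 5 conjugacy classes, hence 5 irreducibles. Sum of squared dims 1 + 1 + 1 + 1 + 4 = 8 = |G|. Linear characters come from the abelianisation; the 2-dimensional irreps have character r^k -> 2*cos(2*pi*j*k/4), reflections -> 0.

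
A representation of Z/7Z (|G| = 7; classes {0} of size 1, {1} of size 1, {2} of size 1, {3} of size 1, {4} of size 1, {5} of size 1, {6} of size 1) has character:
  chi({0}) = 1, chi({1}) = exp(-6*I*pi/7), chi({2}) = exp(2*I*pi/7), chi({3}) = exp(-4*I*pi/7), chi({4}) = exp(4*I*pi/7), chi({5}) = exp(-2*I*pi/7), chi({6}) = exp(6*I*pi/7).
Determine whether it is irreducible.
Irreducible: <chi, chi> = 1.

<chi, chi> = (1/|G|) sum_C |C| * |chi(C)|^2 = (1/7)[1*|1|^2 + 1*|exp(-6*I*pi/7)|^2 + 1*|exp(2*I*pi/7)|^2 + 1*|exp(-4*I*pi/7)|^2 + 1*|exp(4*I*pi/7)|^2 + 1*|exp(-2*I*pi/7)|^2 + 1*|exp(6*I*pi/7)|^2]
  = (1/7)[(1) + (1) + (1) + (1) + (1) + (1) + (1)] = 7/7 = 1.
(Exp terms are combined using exp(i*s)*conj(exp(i*t)) = exp(i*(s-t)), and sums of them are collapsed using the identity that for every m > 1 the m distinct m-th roots of unity sum to 0, e.g. 1 + exp(2*I*pi/3) + exp(-2*I*pi/3) = 0.)
A character is irreducible iff <chi, chi> = 1, so this representation is irreducible.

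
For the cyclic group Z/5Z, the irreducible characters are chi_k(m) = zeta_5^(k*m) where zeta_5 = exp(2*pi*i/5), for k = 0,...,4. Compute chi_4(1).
chi_4(1) = zeta_5^4 = exp(-2*I*pi/5)

Reasoning: chi_4(1) = zeta_5^(4*1) = zeta_5^4. Since zeta_5^5 = 1, this equals zeta_5^4 = exp(2*pi*i*4/5) = exp(-2*I*pi/5).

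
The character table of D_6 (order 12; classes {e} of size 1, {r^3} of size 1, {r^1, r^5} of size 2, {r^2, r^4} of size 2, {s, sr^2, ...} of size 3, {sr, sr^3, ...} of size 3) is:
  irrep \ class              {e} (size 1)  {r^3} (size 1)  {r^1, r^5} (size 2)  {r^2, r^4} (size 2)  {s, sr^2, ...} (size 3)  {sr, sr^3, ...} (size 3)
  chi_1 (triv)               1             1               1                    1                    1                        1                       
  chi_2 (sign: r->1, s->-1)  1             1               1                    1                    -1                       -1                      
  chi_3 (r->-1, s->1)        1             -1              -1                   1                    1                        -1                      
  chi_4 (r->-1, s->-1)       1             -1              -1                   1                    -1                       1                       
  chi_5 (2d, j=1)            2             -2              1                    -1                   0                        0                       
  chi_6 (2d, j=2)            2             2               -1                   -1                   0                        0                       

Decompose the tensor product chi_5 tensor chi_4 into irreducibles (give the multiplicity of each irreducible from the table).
chi_5 tensor chi_4 = chi_6 (all other irreducibles have multiplicity 0).

Why: The character of a tensor product is the pointwise product (chi_5 * chi_4)(C) = chi_5(C) * chi_4(C):
  {e}: (2)*(1), {r^3}: (-2)*(-1), {r^1, r^5}: (1)*(-1), {r^2, r^4}: (-1)*(1), {s, sr^2, ...}: (0)*(-1), {sr, sr^3, ...}: (0)*(1)
so (chi_5 * chi_4) takes values
  {e} -> 2, {r^3} -> 2, {r^1, r^5} -> -1, {r^2, r^4} -> -1, {s, sr^2, ...} -> 0, {sr, sr^3, ...} -> 0.
Now take the inner product of this character with each irreducible chi from the table, <chi_5*chi_4, chi> = (1/12) sum_C |C| (chi_5*chi_4)(C) conj(chi(C)):
  <chi_5*chi_4, chi_1> = (1/12)[1*(2)*conj(1) + 1*(2)*conj(1) + 2*(-1)*conj(1) + 2*(-1)*conj(1) + 3*(0)*conj(1) + 3*(0)*conj(1)]
      = (1/12)[(2) + (2) + (-2) + (-2) + (0) + (0)] = 0/12 = 0
  <chi_5*chi_4, chi_2> = (1/12)[1*(2)*conj(1) + 1*(2)*conj(1) + 2*(-1)*conj(1) + 2*(-1)*conj(1) + 3*(0)*conj(-1) + 3*(0)*conj(-1)]
      = (1/12)[(2) + (2) + (-2) + (-2) + (0) + (0)] = 0/12 = 0
  <chi_5*chi_4, chi_3> = (1/12)[1*(2)*conj(1) + 1*(2)*conj(-1) + 2*(-1)*conj(-1) + 2*(-1)*conj(1) + 3*(0)*conj(1) + 3*(0)*conj(-1)]
      = (1/12)[(2) + (-2) + (2) + (-2) + (0) + (0)] = 0/12 = 0
  <chi_5*chi_4, chi_4> = (1/12)[1*(2)*conj(1) + 1*(2)*conj(-1) + 2*(-1)*conj(-1) + 2*(-1)*conj(1) + 3*(0)*conj(-1) + 3*(0)*conj(1)]
      = (1/12)[(2) + (-2) + (2) + (-2) + (0) + (0)] = 0/12 = 0
  <chi_5*chi_4, chi_5> = (1/12)[1*(2)*conj(2) + 1*(2)*conj(-2) + 2*(-1)*conj(1) + 2*(-1)*conj(-1) + 3*(0)*conj(0) + 3*(0)*conj(0)]
      = (1/12)[(4) + (-4) + (-2) + (2) + (0) + (0)] = 0/12 = 0
  <chi_5*chi_4, chi_6> = (1/12)[1*(2)*conj(2) + 1*(2)*conj(2) + 2*(-1)*conj(-1) + 2*(-1)*conj(-1) + 3*(0)*conj(0) + 3*(0)*conj(0)]
      = (1/12)[(4) + (4) + (2) + (2) + (0) + (0)] = 12/12 = 1
Hence the multiplicities are chi_6: 1. Dimension check: dim(chi_5)*dim(chi_4) = 2*1 = 2 and sum (mult * dim) = 1*2 = 2.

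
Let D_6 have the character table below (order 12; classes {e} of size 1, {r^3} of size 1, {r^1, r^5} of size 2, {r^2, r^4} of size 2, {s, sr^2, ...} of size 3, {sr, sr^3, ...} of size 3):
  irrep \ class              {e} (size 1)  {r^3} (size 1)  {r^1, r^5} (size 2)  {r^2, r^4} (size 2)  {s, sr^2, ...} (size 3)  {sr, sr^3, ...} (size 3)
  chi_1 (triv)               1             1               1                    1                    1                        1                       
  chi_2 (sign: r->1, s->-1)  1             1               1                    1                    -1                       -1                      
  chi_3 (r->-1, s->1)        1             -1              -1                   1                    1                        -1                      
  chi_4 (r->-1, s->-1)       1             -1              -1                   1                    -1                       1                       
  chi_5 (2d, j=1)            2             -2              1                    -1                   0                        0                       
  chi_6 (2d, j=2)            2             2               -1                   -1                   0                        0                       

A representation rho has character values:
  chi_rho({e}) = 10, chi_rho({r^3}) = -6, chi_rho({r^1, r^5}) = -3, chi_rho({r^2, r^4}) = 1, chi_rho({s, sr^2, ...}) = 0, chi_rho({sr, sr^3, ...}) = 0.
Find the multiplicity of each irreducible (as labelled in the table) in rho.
Multiplicities: chi_1: 0, chi_2: 0, chi_3: 2, chi_4: 2, chi_5: 2, chi_6: 1.

Explanation: Use <chi_rho, chi> = (1/|G|) sum_C |C| * chi_rho(C) * conj(chi(C)) with |G| = 12 for each irreducible chi in the table:
  <chi_rho, chi_1> = (1/12)[1*(10)*conj(1) + 1*(-6)*conj(1) + 2*(-3)*conj(1) + 2*(1)*conj(1) + 3*(0)*conj(1) + 3*(0)*conj(1)]
      = (1/12)[(10) + (-6) + (-6) + (2) + (0) + (0)] = 0/12 = 0
  <chi_rho, chi_2> = (1/12)[1*(10)*conj(1) + 1*(-6)*conj(1) + 2*(-3)*conj(1) + 2*(1)*conj(1) + 3*(0)*conj(-1) + 3*(0)*conj(-1)]
      = (1/12)[(10) + (-6) + (-6) + (2) + (0) + (0)] = 0/12 = 0
  <chi_rho, chi_3> = (1/12)[1*(10)*conj(1) + 1*(-6)*conj(-1) + 2*(-3)*conj(-1) + 2*(1)*conj(1) + 3*(0)*conj(1) + 3*(0)*conj(-1)]
      = (1/12)[(10) + (6) + (6) + (2) + (0) + (0)] = 24/12 = 2
  <chi_rho, chi_4> = (1/12)[1*(10)*conj(1) + 1*(-6)*conj(-1) + 2*(-3)*conj(-1) + 2*(1)*conj(1) + 3*(0)*conj(-1) + 3*(0)*conj(1)]
      = (1/12)[(10) + (6) + (6) + (2) + (0) + (0)] = 24/12 = 2
  <chi_rho, chi_5> = (1/12)[1*(10)*conj(2) + 1*(-6)*conj(-2) + 2*(-3)*conj(1) + 2*(1)*conj(-1) + 3*(0)*conj(0) + 3*(0)*conj(0)]
      = (1/12)[(20) + (12) + (-6) + (-2) + (0) + (0)] = 24/12 = 2
  <chi_rho, chi_6> = (1/12)[1*(10)*conj(2) + 1*(-6)*conj(2) + 2*(-3)*conj(-1) + 2*(1)*conj(-1) + 3*(0)*conj(0) + 3*(0)*conj(0)]
      = (1/12)[(20) + (-12) + (6) + (-2) + (0) + (0)] = 12/12 = 1
Dimension check: dim(rho) = sum (mult * dim) = 0*1 + 0*1 + 2*1 + 2*1 + 2*2 + 1*2 = 10 = chi_rho(e) = 10.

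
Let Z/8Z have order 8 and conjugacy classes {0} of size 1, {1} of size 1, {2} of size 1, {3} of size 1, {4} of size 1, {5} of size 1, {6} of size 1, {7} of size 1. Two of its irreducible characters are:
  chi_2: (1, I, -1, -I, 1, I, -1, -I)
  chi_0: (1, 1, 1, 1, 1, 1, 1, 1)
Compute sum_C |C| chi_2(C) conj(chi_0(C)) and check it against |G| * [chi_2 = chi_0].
Sum = 0; so <chi_2, chi_0> = 0 (distinct irreducibles are orthogonal).

Why: Compute term by term over conjugacy classes (|C| * chi_2(C) * conj(chi_0(C))):
  1*(1)*conj(1) + 1*(I)*conj(1) + 1*(-1)*conj(1) + 1*(-I)*conj(1) + 1*(1)*conj(1) + 1*(I)*conj(1) + 1*(-1)*conj(1) + 1*(-I)*conj(1)
  = (1) + (I) + (-1) + (-I) + (1) + (I) + (-1) + (-I)
  = 0.
(Exp terms are combined using exp(i*s)*conj(exp(i*t)) = exp(i*(s-t)), and sums of them are collapsed using the identity that for every m > 1 the m distinct m-th roots of unity sum to 0, e.g. 1 + exp(2*I*pi/3) + exp(-2*I*pi/3) = 0.)
Dividing by |G| = 8 gives 0/8 = 0, matching the row-orthogonality relation <chi_2, chi_0> = [chi_2 = chi_0].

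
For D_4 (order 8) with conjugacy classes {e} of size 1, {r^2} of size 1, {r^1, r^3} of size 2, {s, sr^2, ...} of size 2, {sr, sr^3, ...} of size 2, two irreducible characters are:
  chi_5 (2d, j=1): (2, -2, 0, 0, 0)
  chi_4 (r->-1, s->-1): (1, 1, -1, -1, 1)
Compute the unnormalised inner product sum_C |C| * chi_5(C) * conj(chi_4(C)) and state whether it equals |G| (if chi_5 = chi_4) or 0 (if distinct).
Sum = 0; so <chi_5, chi_4> = 0 (distinct irreducibles are orthogonal).

Working: Compute term by term over conjugacy classes (|C| * chi_5(C) * conj(chi_4(C))):
  1*(2)*conj(1) + 1*(-2)*conj(1) + 2*(0)*conj(-1) + 2*(0)*conj(-1) + 2*(0)*conj(1)
  = (2) + (-2) + (0) + (0) + (0)
  = 0.
Dividing by |G| = 8 gives 0/8 = 0, matching the row-orthogonality relation <chi_5, chi_4> = [chi_5 = chi_4].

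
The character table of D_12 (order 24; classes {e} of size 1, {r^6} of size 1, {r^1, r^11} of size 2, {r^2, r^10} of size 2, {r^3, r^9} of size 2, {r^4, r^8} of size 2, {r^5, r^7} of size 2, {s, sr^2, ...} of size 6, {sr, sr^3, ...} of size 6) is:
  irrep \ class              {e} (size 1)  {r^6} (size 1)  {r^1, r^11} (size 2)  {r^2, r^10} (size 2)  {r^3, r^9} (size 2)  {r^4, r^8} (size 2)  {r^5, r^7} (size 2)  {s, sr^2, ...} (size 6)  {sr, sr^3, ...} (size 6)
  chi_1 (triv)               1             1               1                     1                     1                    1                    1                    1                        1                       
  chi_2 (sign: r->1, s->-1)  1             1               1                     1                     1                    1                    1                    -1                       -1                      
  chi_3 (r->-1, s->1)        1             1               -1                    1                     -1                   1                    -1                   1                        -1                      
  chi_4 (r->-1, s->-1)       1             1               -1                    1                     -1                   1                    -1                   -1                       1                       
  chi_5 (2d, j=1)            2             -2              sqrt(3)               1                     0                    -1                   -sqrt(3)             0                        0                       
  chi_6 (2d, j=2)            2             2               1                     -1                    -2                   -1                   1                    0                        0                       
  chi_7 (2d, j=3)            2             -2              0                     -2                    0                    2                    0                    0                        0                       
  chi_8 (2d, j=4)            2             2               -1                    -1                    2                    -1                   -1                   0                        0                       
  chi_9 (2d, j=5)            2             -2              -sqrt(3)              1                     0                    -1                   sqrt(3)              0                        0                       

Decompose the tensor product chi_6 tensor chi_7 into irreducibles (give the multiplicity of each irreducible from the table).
chi_6 tensor chi_7 = chi_5 + chi_9 (all other irreducibles have multiplicity 0).

Argument: The character of a tensor product is the pointwise product (chi_6 * chi_7)(C) = chi_6(C) * chi_7(C):
  {e}: (2)*(2), {r^6}: (2)*(-2), {r^1, r^11}: (1)*(0), {r^2, r^10}: (-1)*(-2), {r^3, r^9}: (-2)*(0), {r^4, r^8}: (-1)*(2), {r^5, r^7}: (1)*(0), {s, sr^2, ...}: (0)*(0), {sr, sr^3, ...}: (0)*(0)
so (chi_6 * chi_7) takes values
  {e} -> 4, {r^6} -> -4, {r^1, r^11} -> 0, {r^2, r^10} -> 2, {r^3, r^9} -> 0, {r^4, r^8} -> -2, {r^5, r^7} -> 0, {s, sr^2, ...} -> 0, {sr, sr^3, ...} -> 0.
Now take the inner product of this character with each irreducible chi from the table, <chi_6*chi_7, chi> = (1/24) sum_C |C| (chi_6*chi_7)(C) conj(chi(C)):
  <chi_6*chi_7, chi_1> = (1/24)[1*(4)*conj(1) + 1*(-4)*conj(1) + 2*(0)*conj(1) + 2*(2)*conj(1) + 2*(0)*conj(1) + 2*(-2)*conj(1) + 2*(0)*conj(1) + 6*(0)*conj(1) + 6*(0)*conj(1)]
      = (1/24)[(4) + (-4) + (0) + (4) + (0) + (-4) + (0) + (0) + (0)] = 0/24 = 0
  <chi_6*chi_7, chi_2> = (1/24)[1*(4)*conj(1) + 1*(-4)*conj(1) + 2*(0)*conj(1) + 2*(2)*conj(1) + 2*(0)*conj(1) + 2*(-2)*conj(1) + 2*(0)*conj(1) + 6*(0)*conj(-1) + 6*(0)*conj(-1)]
      = (1/24)[(4) + (-4) + (0) + (4) + (0) + (-4) + (0) + (0) + (0)] = 0/24 = 0
  <chi_6*chi_7, chi_3> = (1/24)[1*(4)*conj(1) + 1*(-4)*conj(1) + 2*(0)*conj(-1) + 2*(2)*conj(1) + 2*(0)*conj(-1) + 2*(-2)*conj(1) + 2*(0)*conj(-1) + 6*(0)*conj(1) + 6*(0)*conj(-1)]
      = (1/24)[(4) + (-4) + (0) + (4) + (0) + (-4) + (0) + (0) + (0)] = 0/24 = 0
  <chi_6*chi_7, chi_4> = (1/24)[1*(4)*conj(1) + 1*(-4)*conj(1) + 2*(0)*conj(-1) + 2*(2)*conj(1) + 2*(0)*conj(-1) + 2*(-2)*conj(1) + 2*(0)*conj(-1) + 6*(0)*conj(-1) + 6*(0)*conj(1)]
      = (1/24)[(4) + (-4) + (0) + (4) + (0) + (-4) + (0) + (0) + (0)] = 0/24 = 0
  <chi_6*chi_7, chi_5> = (1/24)[1*(4)*conj(2) + 1*(-4)*conj(-2) + 2*(0)*conj(sqrt(3)) + 2*(2)*conj(1) + 2*(0)*conj(0) + 2*(-2)*conj(-1) + 2*(0)*conj(-sqrt(3)) + 6*(0)*conj(0) + 6*(0)*conj(0)]
      = (1/24)[(8) + (8) + (0) + (4) + (0) + (4) + (0) + (0) + (0)] = 24/24 = 1
  <chi_6*chi_7, chi_6> = (1/24)[1*(4)*conj(2) + 1*(-4)*conj(2) + 2*(0)*conj(1) + 2*(2)*conj(-1) + 2*(0)*conj(-2) + 2*(-2)*conj(-1) + 2*(0)*conj(1) + 6*(0)*conj(0) + 6*(0)*conj(0)]
      = (1/24)[(8) + (-8) + (0) + (-4) + (0) + (4) + (0) + (0) + (0)] = 0/24 = 0
  <chi_6*chi_7, chi_7> = (1/24)[1*(4)*conj(2) + 1*(-4)*conj(-2) + 2*(0)*conj(0) + 2*(2)*conj(-2) + 2*(0)*conj(0) + 2*(-2)*conj(2) + 2*(0)*conj(0) + 6*(0)*conj(0) + 6*(0)*conj(0)]
      = (1/24)[(8) + (8) + (0) + (-8) + (0) + (-8) + (0) + (0) + (0)] = 0/24 = 0
  <chi_6*chi_7, chi_8> = (1/24)[1*(4)*conj(2) + 1*(-4)*conj(2) + 2*(0)*conj(-1) + 2*(2)*conj(-1) + 2*(0)*conj(2) + 2*(-2)*conj(-1) + 2*(0)*conj(-1) + 6*(0)*conj(0) + 6*(0)*conj(0)]
      = (1/24)[(8) + (-8) + (0) + (-4) + (0) + (4) + (0) + (0) + (0)] = 0/24 = 0
  <chi_6*chi_7, chi_9> = (1/24)[1*(4)*conj(2) + 1*(-4)*conj(-2) + 2*(0)*conj(-sqrt(3)) + 2*(2)*conj(1) + 2*(0)*conj(0) + 2*(-2)*conj(-1) + 2*(0)*conj(sqrt(3)) + 6*(0)*conj(0) + 6*(0)*conj(0)]
      = (1/24)[(8) + (8) + (0) + (4) + (0) + (4) + (0) + (0) + (0)] = 24/24 = 1
Hence the multiplicities are chi_5: 1, chi_9: 1. Dimension check: dim(chi_6)*dim(chi_7) = 2*2 = 4 and sum (mult * dim) = 1*2 + 1*2 = 4.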